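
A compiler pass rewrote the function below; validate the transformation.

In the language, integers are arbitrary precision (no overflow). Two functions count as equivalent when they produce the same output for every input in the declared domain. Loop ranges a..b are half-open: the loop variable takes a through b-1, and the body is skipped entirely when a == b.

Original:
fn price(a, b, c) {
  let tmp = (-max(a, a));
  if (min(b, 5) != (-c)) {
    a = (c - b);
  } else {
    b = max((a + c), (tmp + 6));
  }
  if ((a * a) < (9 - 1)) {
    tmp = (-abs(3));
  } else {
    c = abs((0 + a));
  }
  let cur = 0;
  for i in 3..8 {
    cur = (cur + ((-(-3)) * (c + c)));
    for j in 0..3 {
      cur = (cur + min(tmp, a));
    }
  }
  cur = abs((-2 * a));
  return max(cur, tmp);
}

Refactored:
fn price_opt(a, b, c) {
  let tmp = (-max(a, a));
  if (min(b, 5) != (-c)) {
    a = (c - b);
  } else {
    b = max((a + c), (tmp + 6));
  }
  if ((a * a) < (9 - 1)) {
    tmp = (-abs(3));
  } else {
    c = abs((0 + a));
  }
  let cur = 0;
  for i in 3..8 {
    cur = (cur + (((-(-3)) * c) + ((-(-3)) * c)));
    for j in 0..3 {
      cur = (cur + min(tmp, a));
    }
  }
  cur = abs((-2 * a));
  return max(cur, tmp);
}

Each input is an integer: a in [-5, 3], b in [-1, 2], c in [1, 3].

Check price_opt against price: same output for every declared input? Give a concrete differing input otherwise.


Equivalent — the differences include constant usage differs, and arithmetic usage differs, yet no declared input distinguishes the two.
Tracing a=1, b=0, c=3: price: tmp becomes -1; next (min(b, 5) != (-c)) evaluates to true; next a becomes 3; next ((a * a) < (9 - 1)) evaluates to false; next c becomes 3; next cur becomes 0; next at i=3:; next cur becomes 18; next at j=0:; next cur becomes 17; next at j=1:; next cur becomes 16; next at j=2:; next cur becomes 15; next at i=4:; next cur becomes 33; next at j=0:; next cur becomes 32; next at j=1:; next cur becomes 31; next at j=2:; next cur becomes 30; next at i=5:; next cur becomes 48; next at j=0:; next cur becomes 47; next at j=1:; next cur becomes 46; next at j=2:; next cur becomes 45; next at i=6:; next cur becomes 63; next at j=0:; next cur becomes 62; next at j=1:; next cur becomes 61; next at j=2:; next cur becomes 60; next at i=7:; next cur becomes 78; next at j=0:; next cur becomes 77; next at j=1:; next cur becomes 76; next at j=2:; next cur becomes 75; next cur becomes 6; next final value 6 | price_opt: tmp becomes -1; next (min(b, 5) != (-c)) evaluates to true; next a becomes 3; next ((a * a) < (9 - 1)) evaluates to false; next c becomes 3; next cur becomes 0; next at i=3:; next cur becomes 18; next at j=0:; next cur becomes 17; next at j=1:; next cur becomes 16; next at j=2:; next cur becomes 15; next at i=4:; next cur becomes 33; next at j=0:; next cur becomes 32; next at j=1:; next cur becomes 31; next at j=2:; next cur becomes 30; next at i=5:; next cur becomes 48; next at j=0:; next cur becomes 47; next at j=1:; next cur becomes 46; next at j=2:; next cur becomes 45; next at i=6:; next cur becomes 63; next at j=0:; next cur becomes 62; next at j=1:; next cur becomes 61; next at j=2:; next cur becomes 60; next at i=7:; next cur becomes 78; next at j=0:; next cur becomes 77; next at j=1:; next cur becomes 76; next at j=2:; next cur becomes 75; next cur becomes 6; next final value 6 — matching result 6.
Checked all 108 inputs in the declared domain: the outputs agree on every one.
verdict: equivalent


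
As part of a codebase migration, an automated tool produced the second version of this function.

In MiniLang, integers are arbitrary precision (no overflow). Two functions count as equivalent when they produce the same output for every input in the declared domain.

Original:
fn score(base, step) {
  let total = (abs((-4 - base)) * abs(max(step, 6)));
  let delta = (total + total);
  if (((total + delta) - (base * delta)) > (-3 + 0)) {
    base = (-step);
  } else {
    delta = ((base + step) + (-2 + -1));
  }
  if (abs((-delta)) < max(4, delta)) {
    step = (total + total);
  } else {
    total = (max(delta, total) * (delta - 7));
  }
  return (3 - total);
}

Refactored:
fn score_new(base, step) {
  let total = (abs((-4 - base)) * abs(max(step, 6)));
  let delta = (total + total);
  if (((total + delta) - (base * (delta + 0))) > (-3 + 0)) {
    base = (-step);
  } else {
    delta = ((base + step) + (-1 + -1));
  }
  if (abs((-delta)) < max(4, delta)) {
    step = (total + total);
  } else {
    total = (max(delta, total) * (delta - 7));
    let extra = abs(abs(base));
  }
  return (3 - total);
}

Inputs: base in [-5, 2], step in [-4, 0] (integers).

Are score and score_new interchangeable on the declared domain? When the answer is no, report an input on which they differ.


Take base=2, step=-4.
score: total=36, then delta=72, then (((total + delta) - (base * delta)) > (-3 + 0)) is false, then delta=-5, then (abs((-delta)) < max(4, delta)) is false, then total=-432, then returns 435
score_new: total=36, then delta=72, then (((total + delta) - (base * (delta + 0))) > (-3 + 0)) is false, then delta=-4, then (abs((-delta)) < max(4, delta)) is false, then total=-396, then extra=2, then returns 399
435 vs 399 — the two versions disagree here.
verdict: not equivalent; witness: base=2, step=-4


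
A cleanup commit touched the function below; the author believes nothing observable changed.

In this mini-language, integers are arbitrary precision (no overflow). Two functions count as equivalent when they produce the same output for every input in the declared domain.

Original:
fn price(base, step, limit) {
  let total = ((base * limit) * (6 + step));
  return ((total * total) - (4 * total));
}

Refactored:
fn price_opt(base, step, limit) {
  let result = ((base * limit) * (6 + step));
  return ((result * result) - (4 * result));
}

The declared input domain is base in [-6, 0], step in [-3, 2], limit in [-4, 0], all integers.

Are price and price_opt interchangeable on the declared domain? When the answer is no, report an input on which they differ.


Behavior is preserved: although local variable names differ, the outputs never diverge.
One worked example (base=-6, step=2, limit=-3) — price: total=144, then returns 20160; price_opt: result=144, then returns 20160; agreement on 20160.
Checked all 210 inputs in the declared domain: the outputs agree on every one.
verdict: equivalent


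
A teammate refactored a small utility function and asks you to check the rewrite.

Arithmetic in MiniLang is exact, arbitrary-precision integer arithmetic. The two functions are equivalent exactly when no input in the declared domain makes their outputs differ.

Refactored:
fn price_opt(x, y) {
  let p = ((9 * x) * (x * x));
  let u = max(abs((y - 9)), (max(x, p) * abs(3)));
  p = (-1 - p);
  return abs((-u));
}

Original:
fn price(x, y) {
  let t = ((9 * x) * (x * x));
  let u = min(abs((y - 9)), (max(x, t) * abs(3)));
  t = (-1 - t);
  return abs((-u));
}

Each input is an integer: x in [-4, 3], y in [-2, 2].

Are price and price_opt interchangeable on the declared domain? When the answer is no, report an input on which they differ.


Consider the input x=-4, y=-2.
price: t := -576 | u := -12 | t := 575 | result 12
price_opt: p := -576 | u := 11 | p := 575 | result 11
12 against 11: the behavior changed.
verdict: not equivalent; witness: x=-4, y=-2


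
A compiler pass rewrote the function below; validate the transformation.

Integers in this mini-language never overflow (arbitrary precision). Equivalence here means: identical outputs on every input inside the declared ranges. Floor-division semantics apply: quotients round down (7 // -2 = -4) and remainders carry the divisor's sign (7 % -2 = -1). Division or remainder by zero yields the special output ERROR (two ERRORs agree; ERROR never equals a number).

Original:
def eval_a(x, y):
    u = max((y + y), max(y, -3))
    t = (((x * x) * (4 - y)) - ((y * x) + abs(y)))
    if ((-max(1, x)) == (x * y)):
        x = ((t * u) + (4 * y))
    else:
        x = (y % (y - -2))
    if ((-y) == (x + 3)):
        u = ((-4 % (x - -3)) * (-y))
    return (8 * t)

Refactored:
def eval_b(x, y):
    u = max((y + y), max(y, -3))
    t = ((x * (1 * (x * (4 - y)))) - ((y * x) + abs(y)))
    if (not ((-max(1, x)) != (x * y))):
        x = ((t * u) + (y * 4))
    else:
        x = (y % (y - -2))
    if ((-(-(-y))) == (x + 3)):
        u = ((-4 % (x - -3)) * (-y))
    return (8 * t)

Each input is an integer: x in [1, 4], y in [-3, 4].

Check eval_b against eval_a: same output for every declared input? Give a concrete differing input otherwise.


Behavior is preserved: although comparison usage differs; constant usage differs; arithmetic usage differs; boolean connective usage differs, the outputs never diverge.
Tracing x=2, y=-2: eval_a: u := -2 | t := 26 | ((-max(1, x)) == (x * y)): false | divide-by-zero, output ERROR | eval_b: u := -2 | t := 26 | (not ((-max(1, x)) != (x * y))): false | divide-by-zero, output ERROR — matching result ERROR.
Every one of the 32 inputs gives matching results.
verdict: equivalent


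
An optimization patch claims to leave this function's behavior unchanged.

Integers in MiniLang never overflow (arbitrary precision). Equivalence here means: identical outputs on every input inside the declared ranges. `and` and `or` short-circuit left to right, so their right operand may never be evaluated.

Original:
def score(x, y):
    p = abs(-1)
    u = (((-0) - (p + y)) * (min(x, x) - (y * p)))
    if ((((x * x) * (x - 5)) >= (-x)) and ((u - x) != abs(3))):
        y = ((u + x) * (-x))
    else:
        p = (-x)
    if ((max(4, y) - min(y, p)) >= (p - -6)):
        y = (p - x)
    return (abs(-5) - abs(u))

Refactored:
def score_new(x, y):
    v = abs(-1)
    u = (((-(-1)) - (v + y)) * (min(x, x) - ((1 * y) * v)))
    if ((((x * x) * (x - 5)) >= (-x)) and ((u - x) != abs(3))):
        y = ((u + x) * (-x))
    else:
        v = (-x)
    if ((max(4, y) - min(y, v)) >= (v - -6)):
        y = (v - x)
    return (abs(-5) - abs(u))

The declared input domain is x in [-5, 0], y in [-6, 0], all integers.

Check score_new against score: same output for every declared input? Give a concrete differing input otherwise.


x=-5, y=-6 yields 0 from score but -1 from score_new.
verdict: not equivalent; witness: x=-5, y=-6


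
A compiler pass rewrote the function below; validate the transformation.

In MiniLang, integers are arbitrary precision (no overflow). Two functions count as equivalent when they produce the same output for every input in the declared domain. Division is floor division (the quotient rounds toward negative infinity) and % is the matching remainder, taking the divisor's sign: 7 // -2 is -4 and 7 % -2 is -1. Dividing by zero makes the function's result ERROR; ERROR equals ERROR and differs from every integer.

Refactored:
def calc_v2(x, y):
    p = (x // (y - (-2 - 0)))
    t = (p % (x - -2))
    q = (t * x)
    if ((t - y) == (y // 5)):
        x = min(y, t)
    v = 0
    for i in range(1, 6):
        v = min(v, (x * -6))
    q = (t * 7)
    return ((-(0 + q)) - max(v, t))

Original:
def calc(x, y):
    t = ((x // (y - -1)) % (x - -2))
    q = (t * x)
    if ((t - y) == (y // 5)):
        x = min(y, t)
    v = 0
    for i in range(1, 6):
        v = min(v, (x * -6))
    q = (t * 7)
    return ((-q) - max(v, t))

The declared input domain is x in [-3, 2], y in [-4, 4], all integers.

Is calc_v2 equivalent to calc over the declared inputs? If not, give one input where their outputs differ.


x=-3, y=-2 yields 0 from calc but ERROR from calc_v2.
verdict: not equivalent; witness: x=-3, y=-2


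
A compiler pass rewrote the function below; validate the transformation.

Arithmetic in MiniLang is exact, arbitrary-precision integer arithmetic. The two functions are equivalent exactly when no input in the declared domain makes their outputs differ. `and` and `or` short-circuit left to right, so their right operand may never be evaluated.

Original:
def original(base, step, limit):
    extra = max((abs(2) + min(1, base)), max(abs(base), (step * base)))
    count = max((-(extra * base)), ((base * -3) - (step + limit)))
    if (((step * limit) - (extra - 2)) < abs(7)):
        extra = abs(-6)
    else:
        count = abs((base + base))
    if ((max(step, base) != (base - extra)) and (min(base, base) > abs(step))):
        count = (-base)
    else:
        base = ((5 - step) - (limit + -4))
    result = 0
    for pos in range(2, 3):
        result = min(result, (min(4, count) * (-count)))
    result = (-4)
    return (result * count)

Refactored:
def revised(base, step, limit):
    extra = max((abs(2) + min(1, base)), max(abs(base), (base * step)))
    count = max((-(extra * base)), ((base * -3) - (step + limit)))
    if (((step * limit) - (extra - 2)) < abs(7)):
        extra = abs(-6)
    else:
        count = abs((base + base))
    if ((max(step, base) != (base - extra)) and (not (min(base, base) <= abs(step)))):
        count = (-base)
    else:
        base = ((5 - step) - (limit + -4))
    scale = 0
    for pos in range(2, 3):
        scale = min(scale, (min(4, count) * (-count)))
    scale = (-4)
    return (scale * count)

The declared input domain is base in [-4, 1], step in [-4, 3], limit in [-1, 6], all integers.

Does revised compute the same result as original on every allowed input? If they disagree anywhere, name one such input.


The two versions differ — the changes include local variable names differ, plus comparison usage differs, plus boolean connective usage differs.
Tracing base=-1, step=-1, limit=3: original: extra := 1 | count := 1 | (((step * limit) - (extra - 2)) < abs(7)): true | extra := 6 | ((max(step, base) != (base - extra)) and (min(base, base) > abs(step))): false | base := 7 | result := 0 | iter pos=2: | result := -1 | result := -4 | result -4 | revised: extra := 1 | count := 1 | (((step * limit) - (extra - 2)) < abs(7)): true | extra := 6 | ((max(step, base) != (base - extra)) and (not (min(base, base) <= abs(step)))): false | base := 7 | scale := 0 | iter pos=2: | scale := -1 | scale := -4 | result -4 — matching result -4.
An exhaustive pass over the 384 declared inputs shows identical outputs.
verdict: equivalent


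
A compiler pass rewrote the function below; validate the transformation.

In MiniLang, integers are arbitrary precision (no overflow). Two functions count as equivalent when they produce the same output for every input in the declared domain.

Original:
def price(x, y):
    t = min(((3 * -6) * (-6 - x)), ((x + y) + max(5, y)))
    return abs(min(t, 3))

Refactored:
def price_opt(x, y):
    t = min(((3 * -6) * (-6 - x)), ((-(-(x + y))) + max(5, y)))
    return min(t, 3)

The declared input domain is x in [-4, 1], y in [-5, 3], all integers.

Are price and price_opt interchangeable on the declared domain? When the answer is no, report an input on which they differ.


The rewrite breaks on x=-4, y=-5, where the results are 4 and -4.
price: t = -4; return 4
price_opt: t = -4; return -4
verdict: not equivalent; witness: x=-4, y=-5


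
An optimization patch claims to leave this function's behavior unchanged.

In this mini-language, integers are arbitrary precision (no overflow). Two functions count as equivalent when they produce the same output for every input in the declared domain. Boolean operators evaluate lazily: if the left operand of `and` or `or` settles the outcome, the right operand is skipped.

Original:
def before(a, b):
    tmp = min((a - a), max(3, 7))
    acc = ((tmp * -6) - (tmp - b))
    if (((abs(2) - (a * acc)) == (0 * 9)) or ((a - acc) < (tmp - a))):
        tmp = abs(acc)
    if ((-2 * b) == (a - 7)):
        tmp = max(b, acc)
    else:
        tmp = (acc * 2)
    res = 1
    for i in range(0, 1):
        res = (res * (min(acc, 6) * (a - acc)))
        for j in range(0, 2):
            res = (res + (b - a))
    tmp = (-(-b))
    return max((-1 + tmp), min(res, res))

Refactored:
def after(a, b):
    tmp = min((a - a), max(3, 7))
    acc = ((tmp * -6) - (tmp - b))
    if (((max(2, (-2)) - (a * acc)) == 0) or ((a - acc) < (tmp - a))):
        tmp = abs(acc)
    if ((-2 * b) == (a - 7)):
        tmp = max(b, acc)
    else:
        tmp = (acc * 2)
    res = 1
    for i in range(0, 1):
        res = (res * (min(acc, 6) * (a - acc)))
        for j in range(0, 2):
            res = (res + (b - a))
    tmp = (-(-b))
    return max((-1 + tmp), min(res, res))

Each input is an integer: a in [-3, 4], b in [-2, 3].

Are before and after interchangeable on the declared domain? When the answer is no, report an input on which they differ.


The two are interchangeable: min/max/abs usage differs, plus constant usage differs, plus arithmetic usage differs, and every declared input agrees.
One worked example (a=4, b=-2) — before: tmp := 0 | acc := -2 | (((abs(2) - (a * acc)) == (0 * 9)) or ((a - acc) < (tmp - a))): false | ((-2 * b) == (a - 7)): false | tmp := -4 | res := 1 | iter i=0: | res := -12 | iter j=0: | res := -18 | iter j=1: | res := -24 | tmp := -2 | result -3; after: tmp := 0 | acc := -2 | (((max(2, (-2)) - (a * acc)) == 0) or ((a - acc) < (tmp - a))): false | ((-2 * b) == (a - 7)): false | tmp := -4 | res := 1 | iter i=0: | res := -12 | iter j=0: | res := -18 | iter j=1: | res := -24 | tmp := -2 | result -3; agreement on -3.
Across all 48 domain points the two functions coincide.
verdict: equivalent


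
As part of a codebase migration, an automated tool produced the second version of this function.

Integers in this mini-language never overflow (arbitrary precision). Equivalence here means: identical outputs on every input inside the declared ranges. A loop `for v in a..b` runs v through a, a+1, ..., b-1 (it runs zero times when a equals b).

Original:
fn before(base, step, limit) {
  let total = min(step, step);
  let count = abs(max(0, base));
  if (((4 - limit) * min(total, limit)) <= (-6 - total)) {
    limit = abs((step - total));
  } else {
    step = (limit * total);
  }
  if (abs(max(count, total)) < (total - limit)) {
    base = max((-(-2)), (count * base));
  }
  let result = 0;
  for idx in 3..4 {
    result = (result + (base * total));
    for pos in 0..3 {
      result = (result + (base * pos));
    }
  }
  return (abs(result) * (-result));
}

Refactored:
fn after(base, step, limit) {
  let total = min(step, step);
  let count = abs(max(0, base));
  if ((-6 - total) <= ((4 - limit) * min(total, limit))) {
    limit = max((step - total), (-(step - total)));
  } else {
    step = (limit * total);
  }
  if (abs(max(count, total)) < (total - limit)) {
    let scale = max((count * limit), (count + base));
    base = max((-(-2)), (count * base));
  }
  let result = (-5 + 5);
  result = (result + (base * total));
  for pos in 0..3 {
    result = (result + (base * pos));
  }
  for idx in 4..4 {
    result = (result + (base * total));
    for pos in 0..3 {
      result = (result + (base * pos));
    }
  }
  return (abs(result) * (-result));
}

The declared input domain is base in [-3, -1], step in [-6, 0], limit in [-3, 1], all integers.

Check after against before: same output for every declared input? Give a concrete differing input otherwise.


There is a counterexample at base=-3, step=-2, limit=-3: 9 on one side, -4 on the other.
before: total=-2, then count=0, then (((4 - limit) * min(total, limit)) <= (-6 - total)) is true, then limit=0, then (abs(max(count, total)) < (total - limit)) is false, then result=0, then (idx=3), then result=6, then (pos=0), then result=6, then (pos=1), then result=3, then (pos=2), then result=-3, then returns 9
after: total=-2, then count=0, then ((-6 - total) <= ((4 - limit) * min(total, limit))) is false, then step=6, then (abs(max(count, total)) < (total - limit)) is true, then scale=0, then base=2, then result=0, then result=-4, then (pos=0), then result=-4, then (pos=1), then result=-2, then (pos=2), then result=2, then the loop over idx runs zero times, then returns -4
verdict: not equivalent; witness: base=-3, step=-2, limit=-3


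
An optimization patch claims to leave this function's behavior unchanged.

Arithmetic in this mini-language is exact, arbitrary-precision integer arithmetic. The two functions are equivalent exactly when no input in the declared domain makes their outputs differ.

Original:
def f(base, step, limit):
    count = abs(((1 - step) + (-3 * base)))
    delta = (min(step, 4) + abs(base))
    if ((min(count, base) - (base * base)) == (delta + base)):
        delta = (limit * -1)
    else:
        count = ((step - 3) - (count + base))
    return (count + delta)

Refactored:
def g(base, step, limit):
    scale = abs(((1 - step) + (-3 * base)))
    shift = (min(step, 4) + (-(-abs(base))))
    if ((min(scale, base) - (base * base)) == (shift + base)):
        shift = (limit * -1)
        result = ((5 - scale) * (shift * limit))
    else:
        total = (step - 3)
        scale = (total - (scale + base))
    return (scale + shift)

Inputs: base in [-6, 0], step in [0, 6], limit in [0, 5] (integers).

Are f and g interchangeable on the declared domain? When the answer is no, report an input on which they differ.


Among the additions is an assignment to `result` whose value nothing reads, and its value is discarded.
Spot check at base=0, step=3, limit=1 — f: count = 2; delta = 3; ((min(count, base) - (base * base)) == (delta + base)) -> false; count = -2; return 1. g: scale = 2; shift = 3; ((min(scale, base) - (base * base)) == (shift + base)) -> false; total = 0; scale = -2; return 1. Both give 1.
Across all 294 domain points the two functions coincide.
verdict: equivalent


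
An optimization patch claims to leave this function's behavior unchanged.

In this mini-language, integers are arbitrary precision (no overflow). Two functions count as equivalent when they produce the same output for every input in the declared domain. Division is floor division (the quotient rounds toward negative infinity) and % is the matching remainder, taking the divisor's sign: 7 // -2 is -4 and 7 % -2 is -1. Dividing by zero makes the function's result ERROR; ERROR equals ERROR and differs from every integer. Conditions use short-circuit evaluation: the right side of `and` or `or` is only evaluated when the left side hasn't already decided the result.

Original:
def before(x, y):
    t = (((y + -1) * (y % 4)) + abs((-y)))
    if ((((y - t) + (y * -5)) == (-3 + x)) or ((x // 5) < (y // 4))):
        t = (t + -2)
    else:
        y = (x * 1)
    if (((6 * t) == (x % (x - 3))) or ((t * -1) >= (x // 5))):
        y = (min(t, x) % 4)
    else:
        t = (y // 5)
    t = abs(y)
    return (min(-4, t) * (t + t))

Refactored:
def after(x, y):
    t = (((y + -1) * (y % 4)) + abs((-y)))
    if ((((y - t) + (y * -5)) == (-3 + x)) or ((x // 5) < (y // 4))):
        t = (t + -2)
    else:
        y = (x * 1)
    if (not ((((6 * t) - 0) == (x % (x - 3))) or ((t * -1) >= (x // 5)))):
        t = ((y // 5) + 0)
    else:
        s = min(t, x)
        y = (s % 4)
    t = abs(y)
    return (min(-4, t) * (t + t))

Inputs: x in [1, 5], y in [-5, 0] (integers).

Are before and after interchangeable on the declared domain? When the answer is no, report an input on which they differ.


The two versions differ — the changes include local variable names differ; also arithmetic usage differs; also statement counts differ; also constant usage differs; also boolean connective usage differs.
One worked example (x=1, y=-2) — before: t := -4 | ((((y - t) + (y * -5)) == (-3 + x)) or ((x // 5) < (y // 4))): false | y := 1 | (((6 * t) == (x % (x - 3))) or ((t * -1) >= (x // 5))): true | y := 0 | t := 0 | result 0; after: t := -4 | ((((y - t) + (y * -5)) == (-3 + x)) or ((x // 5) < (y // 4))): false | y := 1 | (not ((((6 * t) - 0) == (x % (x - 3))) or ((t * -1) >= (x // 5)))): false | s := -4 | y := 0 | t := 0 | result 0; agreement on 0.
Checked all 30 inputs in the declared domain: the outputs agree on every one.
verdict: equivalent


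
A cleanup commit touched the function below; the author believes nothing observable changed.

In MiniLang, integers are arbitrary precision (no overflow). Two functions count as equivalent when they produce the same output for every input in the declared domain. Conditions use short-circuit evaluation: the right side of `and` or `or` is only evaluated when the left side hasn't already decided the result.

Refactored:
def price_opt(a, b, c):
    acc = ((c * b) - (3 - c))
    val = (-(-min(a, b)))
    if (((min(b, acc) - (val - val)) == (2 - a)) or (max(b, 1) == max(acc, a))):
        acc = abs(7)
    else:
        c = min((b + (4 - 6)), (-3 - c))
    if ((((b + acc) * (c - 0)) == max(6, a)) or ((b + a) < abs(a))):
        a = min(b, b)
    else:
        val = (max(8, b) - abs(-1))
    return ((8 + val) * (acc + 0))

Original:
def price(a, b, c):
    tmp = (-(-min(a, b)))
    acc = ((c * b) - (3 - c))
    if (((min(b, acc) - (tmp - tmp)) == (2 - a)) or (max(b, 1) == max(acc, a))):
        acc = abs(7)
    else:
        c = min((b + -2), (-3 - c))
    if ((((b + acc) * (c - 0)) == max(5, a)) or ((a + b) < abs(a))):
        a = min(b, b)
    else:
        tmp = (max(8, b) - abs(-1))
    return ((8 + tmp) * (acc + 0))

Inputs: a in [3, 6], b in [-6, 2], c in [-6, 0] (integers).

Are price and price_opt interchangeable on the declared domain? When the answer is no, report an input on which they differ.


Consider the input a=3, b=1, c=-2.
price: tmp = 1; acc = -7; (((min(b, acc) - (tmp - tmp)) == (2 - a)) or (max(b, 1) == max(acc, a))) -> false; c = -1; ((((b + acc) * (c - 0)) == max(5, a)) or ((a + b) < abs(a))) -> false; tmp = 7; return -105
price_opt: acc = -7; val = 1; (((min(b, acc) - (val - val)) == (2 - a)) or (max(b, 1) == max(acc, a))) -> false; c = -1; ((((b + acc) * (c - 0)) == max(6, a)) or ((b + a) < abs(a))) -> true; a = 1; return -63
-105 vs -63 — the two versions disagree here.
verdict: not equivalent; witness: a=3, b=1, c=-2


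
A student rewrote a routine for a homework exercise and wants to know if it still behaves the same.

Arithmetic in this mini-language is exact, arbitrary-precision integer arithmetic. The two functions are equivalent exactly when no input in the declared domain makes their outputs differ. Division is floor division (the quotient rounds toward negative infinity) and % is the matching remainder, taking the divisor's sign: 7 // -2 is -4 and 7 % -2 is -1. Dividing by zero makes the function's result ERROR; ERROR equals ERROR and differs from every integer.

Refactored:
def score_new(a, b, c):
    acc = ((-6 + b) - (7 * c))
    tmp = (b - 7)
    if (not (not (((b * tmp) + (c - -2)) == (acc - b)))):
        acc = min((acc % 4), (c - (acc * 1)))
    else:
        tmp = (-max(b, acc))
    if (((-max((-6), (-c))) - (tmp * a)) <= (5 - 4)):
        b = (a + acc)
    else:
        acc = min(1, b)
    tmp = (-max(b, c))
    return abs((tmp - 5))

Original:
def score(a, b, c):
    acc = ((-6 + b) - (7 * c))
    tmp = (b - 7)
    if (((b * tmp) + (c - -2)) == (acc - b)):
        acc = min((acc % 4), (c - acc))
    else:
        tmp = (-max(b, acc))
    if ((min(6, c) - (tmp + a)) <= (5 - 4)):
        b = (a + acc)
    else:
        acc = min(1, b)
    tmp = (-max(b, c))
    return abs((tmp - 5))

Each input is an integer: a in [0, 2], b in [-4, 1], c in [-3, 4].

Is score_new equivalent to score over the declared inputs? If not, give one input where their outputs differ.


At a=0, b=-4, c=-3: score gives 2, score_new gives 16.
verdict: not equivalent; witness: a=0, b=-4, c=-3


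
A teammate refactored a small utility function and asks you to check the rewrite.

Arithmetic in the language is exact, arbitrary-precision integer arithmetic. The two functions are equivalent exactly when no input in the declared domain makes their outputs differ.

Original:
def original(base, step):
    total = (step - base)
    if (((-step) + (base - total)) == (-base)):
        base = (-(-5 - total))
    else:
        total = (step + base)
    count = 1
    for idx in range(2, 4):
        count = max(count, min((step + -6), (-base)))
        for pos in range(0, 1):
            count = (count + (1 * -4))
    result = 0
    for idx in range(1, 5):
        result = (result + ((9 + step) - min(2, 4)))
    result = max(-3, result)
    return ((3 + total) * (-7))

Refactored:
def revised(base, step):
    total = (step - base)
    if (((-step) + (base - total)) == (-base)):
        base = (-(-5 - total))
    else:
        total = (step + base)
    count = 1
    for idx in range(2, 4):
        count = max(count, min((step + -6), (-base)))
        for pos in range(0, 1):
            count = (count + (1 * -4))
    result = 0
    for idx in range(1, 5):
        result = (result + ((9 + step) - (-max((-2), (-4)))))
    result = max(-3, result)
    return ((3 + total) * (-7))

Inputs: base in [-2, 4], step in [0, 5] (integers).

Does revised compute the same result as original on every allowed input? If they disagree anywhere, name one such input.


This is a faithful refactor — min/max/abs usage differs, but the computed results match everywhere.
One worked example (base=3, step=2) — original: total=-1, then (((-step) + (base - total)) == (-base)) is false, then total=5, then count=1, then (idx=2), then count=1, then (pos=0), then count=-3, then (idx=3), then count=-3, then (pos=0), then count=-7, then result=0, then (idx=1), then result=9, then (idx=2), then result=18, then (idx=3), then result=27, then (idx=4), then result=36, then result=36, then returns -56; revised: total=-1, then (((-step) + (base - total)) == (-base)) is false, then total=5, then count=1, then (idx=2), then count=1, then (pos=0), then count=-3, then (idx=3), then count=-3, then (pos=0), then count=-7, then result=0, then (idx=1), then result=9, then (idx=2), then result=18, then (idx=3), then result=27, then (idx=4), then result=36, then result=36, then returns -56; agreement on -56.
Sweeping the whole domain (42 inputs) finds no disagreement.
verdict: equivalent


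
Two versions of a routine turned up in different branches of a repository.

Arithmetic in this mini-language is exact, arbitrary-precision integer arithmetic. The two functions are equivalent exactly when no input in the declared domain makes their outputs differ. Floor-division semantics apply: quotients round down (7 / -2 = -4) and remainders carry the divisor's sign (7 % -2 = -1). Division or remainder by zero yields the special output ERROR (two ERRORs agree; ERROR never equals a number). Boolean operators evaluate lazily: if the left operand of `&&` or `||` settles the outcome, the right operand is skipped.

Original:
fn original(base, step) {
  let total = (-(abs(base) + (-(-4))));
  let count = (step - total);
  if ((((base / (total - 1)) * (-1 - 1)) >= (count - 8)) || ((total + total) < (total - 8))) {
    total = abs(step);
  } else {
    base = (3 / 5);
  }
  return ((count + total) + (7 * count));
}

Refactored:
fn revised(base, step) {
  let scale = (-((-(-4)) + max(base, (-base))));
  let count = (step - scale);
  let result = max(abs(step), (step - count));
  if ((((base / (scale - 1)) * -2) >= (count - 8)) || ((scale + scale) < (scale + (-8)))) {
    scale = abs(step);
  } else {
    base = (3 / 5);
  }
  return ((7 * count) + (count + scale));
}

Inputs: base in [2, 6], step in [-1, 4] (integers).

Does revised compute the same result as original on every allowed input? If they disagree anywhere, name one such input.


Equivalent. The suspicious-looking change has no observable effect anywhere in the declared ranges.
An exhaustive pass over the 30 declared inputs shows identical outputs.
Tracing base=2, step=1: original: total := -6 | count := 7 | ((((base / (total - 1)) * (-1 - 1)) >= (count - 8)) || ((total + total) < (total - 8))): true | total := 1 | result 57 | revised: scale := -6 | count := 7 | result := 1 | ((((base / (scale - 1)) * -2) >= (count - 8)) || ((scale + scale) < (scale + (-8)))): true | scale := 1 | result 57 — matching result 57.
verdict: equivalent


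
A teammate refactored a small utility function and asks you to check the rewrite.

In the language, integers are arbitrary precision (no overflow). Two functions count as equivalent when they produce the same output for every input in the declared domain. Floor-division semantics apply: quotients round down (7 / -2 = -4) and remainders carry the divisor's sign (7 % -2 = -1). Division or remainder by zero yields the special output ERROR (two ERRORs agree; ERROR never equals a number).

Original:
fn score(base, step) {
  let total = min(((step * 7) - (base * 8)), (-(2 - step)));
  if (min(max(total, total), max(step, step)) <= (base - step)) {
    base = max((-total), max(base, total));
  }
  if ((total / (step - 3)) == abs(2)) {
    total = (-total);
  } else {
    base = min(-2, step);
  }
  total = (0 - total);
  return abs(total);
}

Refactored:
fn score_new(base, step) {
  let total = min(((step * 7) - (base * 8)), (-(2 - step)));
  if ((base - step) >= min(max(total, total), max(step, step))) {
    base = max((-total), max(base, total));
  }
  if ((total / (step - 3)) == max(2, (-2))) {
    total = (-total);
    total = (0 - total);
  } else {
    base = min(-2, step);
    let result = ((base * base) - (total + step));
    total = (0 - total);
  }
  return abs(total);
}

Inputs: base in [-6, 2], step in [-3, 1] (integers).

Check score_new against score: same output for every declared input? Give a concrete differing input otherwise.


Changes here: min/max/abs usage differs; and comparison usage differs; and local variable names differ; and statement counts differ; and constant usage differs; and arithmetic usage differs; the full 45-point sweep finds no disagreement.
verdict: equivalent


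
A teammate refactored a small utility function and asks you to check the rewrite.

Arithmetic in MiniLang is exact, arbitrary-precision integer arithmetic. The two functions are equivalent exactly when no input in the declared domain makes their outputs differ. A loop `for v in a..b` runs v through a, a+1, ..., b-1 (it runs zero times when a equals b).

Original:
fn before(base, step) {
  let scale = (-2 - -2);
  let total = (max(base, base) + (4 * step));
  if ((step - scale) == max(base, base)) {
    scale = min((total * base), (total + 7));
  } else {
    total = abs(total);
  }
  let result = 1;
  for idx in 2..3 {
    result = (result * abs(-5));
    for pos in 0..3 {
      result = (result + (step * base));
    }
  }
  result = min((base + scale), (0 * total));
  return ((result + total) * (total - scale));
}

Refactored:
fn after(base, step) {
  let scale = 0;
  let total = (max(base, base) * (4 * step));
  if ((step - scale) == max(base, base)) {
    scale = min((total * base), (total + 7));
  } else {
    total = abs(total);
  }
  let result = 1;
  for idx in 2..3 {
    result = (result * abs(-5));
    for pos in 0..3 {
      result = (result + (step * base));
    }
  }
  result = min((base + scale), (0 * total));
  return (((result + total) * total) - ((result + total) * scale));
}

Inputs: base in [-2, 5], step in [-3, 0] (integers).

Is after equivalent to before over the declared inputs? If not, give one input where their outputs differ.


These are not equivalent — on base=-2, step=-3 the outputs split (168 vs 528).
before: scale = 0; total = -14; ((step - scale) == max(base, base)) -> false; total = 14; result = 1; [idx=2]; result = 5; [pos=0]; result = 11; [pos=1]; result = 17; [pos=2]; result = 23; result = -2; return 168
after: scale = 0; total = 24; ((step - scale) == max(base, base)) -> false; total = 24; result = 1; [idx=2]; result = 5; [pos=0]; result = 11; [pos=1]; result = 17; [pos=2]; result = 23; result = -2; return 528
verdict: not equivalent; witness: base=-2, step=-3


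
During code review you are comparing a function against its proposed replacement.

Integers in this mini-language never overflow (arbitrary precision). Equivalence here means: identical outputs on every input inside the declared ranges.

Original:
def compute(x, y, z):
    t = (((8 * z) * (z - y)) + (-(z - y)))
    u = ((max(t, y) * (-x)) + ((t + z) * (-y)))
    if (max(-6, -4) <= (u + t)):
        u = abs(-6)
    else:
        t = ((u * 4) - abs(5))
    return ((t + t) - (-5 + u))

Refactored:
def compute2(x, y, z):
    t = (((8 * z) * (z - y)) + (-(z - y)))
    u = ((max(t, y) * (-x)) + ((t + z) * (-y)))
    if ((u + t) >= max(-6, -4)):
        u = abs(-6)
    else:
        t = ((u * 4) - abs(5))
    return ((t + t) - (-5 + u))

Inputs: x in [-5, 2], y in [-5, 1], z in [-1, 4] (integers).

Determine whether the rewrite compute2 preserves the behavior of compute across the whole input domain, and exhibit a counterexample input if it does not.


The two versions differ — the changes include comparison usage differs.
As a probe, take x=-2, y=-4, z=2: compute runs t becomes 90; next u becomes 548; next (max(-6, -4) <= (u + t)) evaluates to true; next u becomes 6; next final value 179; compute2 runs t becomes 90; next u becomes 548; next ((u + t) >= max(-6, -4)) evaluates to true; next u becomes 6; next final value 179; both end at 179.
Every one of the 336 inputs gives matching results.
verdict: equivalent


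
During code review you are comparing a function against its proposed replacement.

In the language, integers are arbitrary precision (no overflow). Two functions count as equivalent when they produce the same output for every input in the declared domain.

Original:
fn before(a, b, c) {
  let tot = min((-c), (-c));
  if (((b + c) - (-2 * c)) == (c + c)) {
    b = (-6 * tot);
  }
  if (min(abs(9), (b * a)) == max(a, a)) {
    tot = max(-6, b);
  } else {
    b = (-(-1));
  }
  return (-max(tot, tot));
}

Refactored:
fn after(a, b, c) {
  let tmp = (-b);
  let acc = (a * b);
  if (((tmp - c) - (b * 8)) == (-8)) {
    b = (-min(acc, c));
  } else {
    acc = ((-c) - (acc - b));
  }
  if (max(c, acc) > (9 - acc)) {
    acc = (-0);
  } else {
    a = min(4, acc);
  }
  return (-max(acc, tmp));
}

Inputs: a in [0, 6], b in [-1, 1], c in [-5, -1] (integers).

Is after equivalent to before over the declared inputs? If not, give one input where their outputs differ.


The rewrite breaks on a=0, b=-1, c=-5, where the results are 1 and -4.
before: tot becomes 5; next (((b + c) - (-2 * c)) == (c + c)) evaluates to false; next (min(abs(9), (b * a)) == max(a, a)) evaluates to true; next tot becomes -1; next final value 1
after: tmp becomes 1; next acc becomes 0; next (((tmp - c) - (b * 8)) == (-8)) evaluates to false; next acc becomes 4; next (max(c, acc) > (9 - acc)) evaluates to false; next a becomes 4; next final value -4
verdict: not equivalent; witness: a=0, b=-1, c=-5


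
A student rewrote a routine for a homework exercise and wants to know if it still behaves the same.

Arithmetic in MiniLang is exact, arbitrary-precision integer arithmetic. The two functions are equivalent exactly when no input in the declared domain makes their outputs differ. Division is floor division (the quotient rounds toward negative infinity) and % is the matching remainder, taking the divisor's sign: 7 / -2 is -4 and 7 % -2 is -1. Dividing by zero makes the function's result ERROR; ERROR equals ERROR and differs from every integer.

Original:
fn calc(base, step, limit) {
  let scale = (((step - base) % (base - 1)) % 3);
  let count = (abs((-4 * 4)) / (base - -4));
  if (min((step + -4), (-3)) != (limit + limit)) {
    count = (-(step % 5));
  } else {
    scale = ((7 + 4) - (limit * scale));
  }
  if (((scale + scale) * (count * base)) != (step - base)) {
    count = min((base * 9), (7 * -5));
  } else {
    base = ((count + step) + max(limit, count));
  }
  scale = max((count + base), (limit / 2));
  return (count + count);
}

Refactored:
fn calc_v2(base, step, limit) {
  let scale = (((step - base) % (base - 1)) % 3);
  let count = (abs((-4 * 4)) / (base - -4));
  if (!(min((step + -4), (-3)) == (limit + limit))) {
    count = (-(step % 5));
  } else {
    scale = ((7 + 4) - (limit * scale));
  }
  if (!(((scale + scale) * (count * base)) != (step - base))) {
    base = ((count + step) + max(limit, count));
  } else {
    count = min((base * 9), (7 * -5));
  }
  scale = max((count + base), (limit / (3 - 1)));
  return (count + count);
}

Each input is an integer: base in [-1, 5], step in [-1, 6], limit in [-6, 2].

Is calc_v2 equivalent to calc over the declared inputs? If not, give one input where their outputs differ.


Side by side, the visible changes include: boolean connective usage differs, and arithmetic usage differs, and comparison usage differs, and constant usage differs.
One worked example (base=1, step=5, limit=-2) — calc: division by zero -> ERROR; calc_v2: division by zero -> ERROR; agreement on ERROR.
Across all 504 domain points the two functions coincide.
verdict: equivalent
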